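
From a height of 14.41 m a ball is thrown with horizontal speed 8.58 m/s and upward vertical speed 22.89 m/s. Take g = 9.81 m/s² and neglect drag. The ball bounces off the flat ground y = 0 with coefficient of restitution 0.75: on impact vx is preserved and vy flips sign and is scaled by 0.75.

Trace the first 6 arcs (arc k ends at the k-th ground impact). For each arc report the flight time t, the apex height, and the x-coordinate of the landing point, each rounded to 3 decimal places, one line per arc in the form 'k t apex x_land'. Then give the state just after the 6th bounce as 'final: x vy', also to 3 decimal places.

Arc 1: start y=14.410, vy=22.890 → t=5.229, apex=41.115, x_land=44.861, impact vy=-28.402
  bounce: vy ← 0.75·28.402 = 21.302
Arc 2: start y=0.000, vy=21.302 → t=4.343, apex=23.127, x_land=82.122, impact vy=-21.302
  bounce: vy ← 0.75·21.302 = 15.976
Arc 3: start y=0.000, vy=15.976 → t=3.257, apex=13.009, x_land=110.068, impact vy=-15.976
  bounce: vy ← 0.75·15.976 = 11.982
Arc 4: start y=0.000, vy=11.982 → t=2.443, apex=7.318, x_land=131.028, impact vy=-11.982
  bounce: vy ← 0.75·11.982 = 8.987
Arc 5: start y=0.000, vy=8.987 → t=1.832, apex=4.116, x_land=146.748, impact vy=-8.987
  bounce: vy ← 0.75·8.987 = 6.740
Arc 6: start y=0.000, vy=6.740 → t=1.374, apex=2.315, x_land=158.537, impact vy=-6.740
  bounce: vy ← 0.75·6.740 = 5.055

1 5.229 41.115 44.861
2 4.343 23.127 82.122
3 3.257 13.009 110.068
4 2.443 7.318 131.028
5 1.832 4.116 146.748
6 1.374 2.315 158.537
final: 158.537 5.055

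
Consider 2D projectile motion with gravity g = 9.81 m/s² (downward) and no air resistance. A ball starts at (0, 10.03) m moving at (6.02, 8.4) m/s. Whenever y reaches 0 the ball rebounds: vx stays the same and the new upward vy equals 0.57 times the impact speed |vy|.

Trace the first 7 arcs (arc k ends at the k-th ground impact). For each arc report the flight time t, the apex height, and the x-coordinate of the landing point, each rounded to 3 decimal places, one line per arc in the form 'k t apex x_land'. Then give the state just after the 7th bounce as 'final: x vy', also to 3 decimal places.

1 2.523 13.626 15.189
2 1.900 4.427 26.627
3 1.083 1.438 33.147
4 0.617 0.467 36.863
5 0.352 0.152 38.982
6 0.201 0.049 40.189
7 0.114 0.016 40.878
final: 40.878 0.320

Arc 1: start y=10.030, vy=8.400 → t=2.523, apex=13.626, x_land=15.189, impact vy=-16.351
  bounce: vy ← 0.57·16.351 = 9.320
Arc 2: start y=0.000, vy=9.320 → t=1.900, apex=4.427, x_land=26.627, impact vy=-9.320
  bounce: vy ← 0.57·9.320 = 5.312
Arc 3: start y=0.000, vy=5.312 → t=1.083, apex=1.438, x_land=33.147, impact vy=-5.312
  bounce: vy ← 0.57·5.312 = 3.028
Arc 4: start y=0.000, vy=3.028 → t=0.617, apex=0.467, x_land=36.863, impact vy=-3.028
  bounce: vy ← 0.57·3.028 = 1.726
Arc 5: start y=0.000, vy=1.726 → t=0.352, apex=0.152, x_land=38.982, impact vy=-1.726
  bounce: vy ← 0.57·1.726 = 0.984
Arc 6: start y=0.000, vy=0.984 → t=0.201, apex=0.049, x_land=40.189, impact vy=-0.984
  bounce: vy ← 0.57·0.984 = 0.561
Arc 7: start y=0.000, vy=0.561 → t=0.114, apex=0.016, x_land=40.878, impact vy=-0.561
  bounce: vy ← 0.57·0.561 = 0.320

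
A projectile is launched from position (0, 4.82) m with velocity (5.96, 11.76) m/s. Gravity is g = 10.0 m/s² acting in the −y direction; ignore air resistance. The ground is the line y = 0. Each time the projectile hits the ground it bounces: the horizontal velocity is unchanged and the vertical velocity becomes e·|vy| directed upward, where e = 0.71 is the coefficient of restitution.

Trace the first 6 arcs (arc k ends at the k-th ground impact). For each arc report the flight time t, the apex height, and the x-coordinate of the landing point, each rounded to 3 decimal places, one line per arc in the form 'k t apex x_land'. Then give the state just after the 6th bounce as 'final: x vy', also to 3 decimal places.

1 2.708 11.735 16.140
2 2.175 5.916 29.105
3 1.545 2.982 38.311
4 1.097 1.503 44.846
5 0.779 0.758 49.487
6 0.553 0.382 52.782
final: 52.782 1.962

Arc 1: start y=4.820, vy=11.760 → t=2.708, apex=11.735, x_land=16.140, impact vy=-15.320
  bounce: vy ← 0.71·15.320 = 10.877
Arc 2: start y=0.000, vy=10.877 → t=2.175, apex=5.916, x_land=29.105, impact vy=-10.877
  bounce: vy ← 0.71·10.877 = 7.723
Arc 3: start y=0.000, vy=7.723 → t=1.545, apex=2.982, x_land=38.311, impact vy=-7.723
  bounce: vy ← 0.71·7.723 = 5.483
Arc 4: start y=0.000, vy=5.483 → t=1.097, apex=1.503, x_land=44.846, impact vy=-5.483
  bounce: vy ← 0.71·5.483 = 3.893
Arc 5: start y=0.000, vy=3.893 → t=0.779, apex=0.758, x_land=49.487, impact vy=-3.893
  bounce: vy ← 0.71·3.893 = 2.764
Arc 6: start y=0.000, vy=2.764 → t=0.553, apex=0.382, x_land=52.782, impact vy=-2.764
  bounce: vy ← 0.71·2.764 = 1.962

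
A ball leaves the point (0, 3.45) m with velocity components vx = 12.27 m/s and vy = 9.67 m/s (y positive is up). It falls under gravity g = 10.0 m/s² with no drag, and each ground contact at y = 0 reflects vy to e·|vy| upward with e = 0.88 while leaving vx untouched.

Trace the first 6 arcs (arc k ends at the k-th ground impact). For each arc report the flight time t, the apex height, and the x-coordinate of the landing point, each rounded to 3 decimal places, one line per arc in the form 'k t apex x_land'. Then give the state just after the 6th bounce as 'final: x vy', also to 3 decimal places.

Arc 1: start y=3.450, vy=9.670 → t=2.242, apex=8.125, x_land=27.507, impact vy=-12.748
  bounce: vy ← 0.88·12.748 = 11.218
Arc 2: start y=0.000, vy=11.218 → t=2.244, apex=6.292, x_land=55.036, impact vy=-11.218
  bounce: vy ← 0.88·11.218 = 9.872
Arc 3: start y=0.000, vy=9.872 → t=1.974, apex=4.873, x_land=79.262, impact vy=-9.872
  bounce: vy ← 0.88·9.872 = 8.687
Arc 4: start y=0.000, vy=8.687 → t=1.737, apex=3.773, x_land=100.581, impact vy=-8.687
  bounce: vy ← 0.88·8.687 = 7.645
Arc 5: start y=0.000, vy=7.645 → t=1.529, apex=2.922, x_land=119.341, impact vy=-7.645
  bounce: vy ← 0.88·7.645 = 6.727
Arc 6: start y=0.000, vy=6.727 → t=1.345, apex=2.263, x_land=135.850, impact vy=-6.727
  bounce: vy ← 0.88·6.727 = 5.920

1 2.242 8.125 27.507
2 2.244 6.292 55.036
3 1.974 4.873 79.262
4 1.737 3.773 100.581
5 1.529 2.922 119.341
6 1.345 2.263 135.850
final: 135.850 5.920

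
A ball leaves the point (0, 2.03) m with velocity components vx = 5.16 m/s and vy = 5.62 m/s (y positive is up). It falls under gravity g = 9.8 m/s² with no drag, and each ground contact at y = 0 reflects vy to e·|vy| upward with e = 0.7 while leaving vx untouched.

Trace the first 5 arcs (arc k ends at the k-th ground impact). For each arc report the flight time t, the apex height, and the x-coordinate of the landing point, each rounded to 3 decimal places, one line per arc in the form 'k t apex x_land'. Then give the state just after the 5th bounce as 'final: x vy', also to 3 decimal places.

Arc 1: start y=2.030, vy=5.620 → t=1.436, apex=3.641, x_land=7.407, impact vy=-8.448
  bounce: vy ← 0.7·8.448 = 5.914
Arc 2: start y=0.000, vy=5.914 → t=1.207, apex=1.784, x_land=13.635, impact vy=-5.914
  bounce: vy ← 0.7·5.914 = 4.140
Arc 3: start y=0.000, vy=4.140 → t=0.845, apex=0.874, x_land=17.994, impact vy=-4.140
  bounce: vy ← 0.7·4.140 = 2.898
Arc 4: start y=0.000, vy=2.898 → t=0.591, apex=0.428, x_land=21.046, impact vy=-2.898
  bounce: vy ← 0.7·2.898 = 2.028
Arc 5: start y=0.000, vy=2.028 → t=0.414, apex=0.210, x_land=23.182, impact vy=-2.028
  bounce: vy ← 0.7·2.028 = 1.420

1 1.436 3.641 7.407
2 1.207 1.784 13.635
3 0.845 0.874 17.994
4 0.591 0.428 21.046
5 0.414 0.210 23.182
final: 23.182 1.420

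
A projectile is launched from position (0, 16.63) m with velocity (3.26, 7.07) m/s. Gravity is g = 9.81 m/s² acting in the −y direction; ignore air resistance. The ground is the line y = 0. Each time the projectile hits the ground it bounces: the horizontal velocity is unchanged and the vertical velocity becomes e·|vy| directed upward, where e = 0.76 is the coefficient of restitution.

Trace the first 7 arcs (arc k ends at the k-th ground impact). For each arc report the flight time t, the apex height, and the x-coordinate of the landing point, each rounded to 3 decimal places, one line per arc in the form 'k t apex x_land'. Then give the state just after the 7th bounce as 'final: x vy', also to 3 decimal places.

Arc 1: start y=16.630, vy=7.070 → t=2.698, apex=19.178, x_land=8.796, impact vy=-19.398
  bounce: vy ← 0.76·19.398 = 14.742
Arc 2: start y=0.000, vy=14.742 → t=3.006, apex=11.077, x_land=18.594, impact vy=-14.742
  bounce: vy ← 0.76·14.742 = 11.204
Arc 3: start y=0.000, vy=11.204 → t=2.284, apex=6.398, x_land=26.040, impact vy=-11.204
  bounce: vy ← 0.76·11.204 = 8.515
Arc 4: start y=0.000, vy=8.515 → t=1.736, apex=3.696, x_land=31.699, impact vy=-8.515
  bounce: vy ← 0.76·8.515 = 6.471
Arc 5: start y=0.000, vy=6.471 → t=1.319, apex=2.135, x_land=36.001, impact vy=-6.471
  bounce: vy ← 0.76·6.471 = 4.918
Arc 6: start y=0.000, vy=4.918 → t=1.003, apex=1.233, x_land=39.269, impact vy=-4.918
  bounce: vy ← 0.76·4.918 = 3.738
Arc 7: start y=0.000, vy=3.738 → t=0.762, apex=0.712, x_land=41.754, impact vy=-3.738
  bounce: vy ← 0.76·3.738 = 2.841

1 2.698 19.178 8.796
2 3.006 11.077 18.594
3 2.284 6.398 26.040
4 1.736 3.696 31.699
5 1.319 2.135 36.001
6 1.003 1.233 39.269
7 0.762 0.712 41.754
final: 41.754 2.841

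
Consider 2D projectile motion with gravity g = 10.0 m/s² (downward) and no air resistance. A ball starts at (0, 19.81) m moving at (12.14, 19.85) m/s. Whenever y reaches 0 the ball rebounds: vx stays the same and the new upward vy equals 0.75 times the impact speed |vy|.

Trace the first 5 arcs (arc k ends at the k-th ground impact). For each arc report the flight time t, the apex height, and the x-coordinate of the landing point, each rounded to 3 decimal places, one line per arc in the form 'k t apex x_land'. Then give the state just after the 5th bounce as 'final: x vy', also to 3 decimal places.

Arc 1: start y=19.810, vy=19.850 → t=4.796, apex=39.511, x_land=58.225, impact vy=-28.111
  bounce: vy ← 0.75·28.111 = 21.083
Arc 2: start y=0.000, vy=21.083 → t=4.217, apex=22.225, x_land=109.414, impact vy=-21.083
  bounce: vy ← 0.75·21.083 = 15.812
Arc 3: start y=0.000, vy=15.812 → t=3.162, apex=12.502, x_land=147.807, impact vy=-15.812
  bounce: vy ← 0.75·15.812 = 11.859
Arc 4: start y=0.000, vy=11.859 → t=2.372, apex=7.032, x_land=176.601, impact vy=-11.859
  bounce: vy ← 0.75·11.859 = 8.894
Arc 5: start y=0.000, vy=8.894 → t=1.779, apex=3.956, x_land=198.197, impact vy=-8.894
  bounce: vy ← 0.75·8.894 = 6.671

1 4.796 39.511 58.225
2 4.217 22.225 109.414
3 3.162 12.502 147.807
4 2.372 7.032 176.601
5 1.779 3.956 198.197
final: 198.197 6.671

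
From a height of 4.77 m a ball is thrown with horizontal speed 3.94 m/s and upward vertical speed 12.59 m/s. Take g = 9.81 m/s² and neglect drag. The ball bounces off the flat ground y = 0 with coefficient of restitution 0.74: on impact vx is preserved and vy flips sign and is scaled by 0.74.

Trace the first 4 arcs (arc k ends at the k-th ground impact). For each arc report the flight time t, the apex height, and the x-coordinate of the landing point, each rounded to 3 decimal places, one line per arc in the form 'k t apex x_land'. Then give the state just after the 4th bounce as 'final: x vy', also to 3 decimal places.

Arc 1: start y=4.770, vy=12.590 → t=2.902, apex=12.849, x_land=11.433, impact vy=-15.878
  bounce: vy ← 0.74·15.878 = 11.749
Arc 2: start y=0.000, vy=11.749 → t=2.395, apex=7.036, x_land=20.871, impact vy=-11.749
  bounce: vy ← 0.74·11.749 = 8.695
Arc 3: start y=0.000, vy=8.695 → t=1.773, apex=3.853, x_land=27.855, impact vy=-8.695
  bounce: vy ← 0.74·8.695 = 6.434
Arc 4: start y=0.000, vy=6.434 → t=1.312, apex=2.110, x_land=33.023, impact vy=-6.434
  bounce: vy ← 0.74·6.434 = 4.761

1 2.902 12.849 11.433
2 2.395 7.036 20.871
3 1.773 3.853 27.855
4 1.312 2.110 33.023
final: 33.023 4.761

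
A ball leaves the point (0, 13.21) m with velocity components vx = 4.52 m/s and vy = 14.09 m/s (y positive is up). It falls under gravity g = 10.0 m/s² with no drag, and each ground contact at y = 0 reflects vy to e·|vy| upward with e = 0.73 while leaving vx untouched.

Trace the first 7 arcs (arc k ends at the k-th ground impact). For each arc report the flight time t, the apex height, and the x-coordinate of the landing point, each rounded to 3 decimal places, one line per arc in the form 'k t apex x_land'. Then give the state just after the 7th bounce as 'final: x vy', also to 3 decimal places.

1 3.560 23.136 16.092
2 3.141 12.329 30.287
3 2.293 6.570 40.650
4 1.674 3.501 48.215
5 1.222 1.866 53.737
6 0.892 0.994 57.769
7 0.651 0.530 60.711
final: 60.711 2.376

Arc 1: start y=13.210, vy=14.090 → t=3.560, apex=23.136, x_land=16.092, impact vy=-21.511
  bounce: vy ← 0.73·21.511 = 15.703
Arc 2: start y=0.000, vy=15.703 → t=3.141, apex=12.329, x_land=30.287, impact vy=-15.703
  bounce: vy ← 0.73·15.703 = 11.463
Arc 3: start y=0.000, vy=11.463 → t=2.293, apex=6.570, x_land=40.650, impact vy=-11.463
  bounce: vy ← 0.73·11.463 = 8.368
Arc 4: start y=0.000, vy=8.368 → t=1.674, apex=3.501, x_land=48.215, impact vy=-8.368
  bounce: vy ← 0.73·8.368 = 6.109
Arc 5: start y=0.000, vy=6.109 → t=1.222, apex=1.866, x_land=53.737, impact vy=-6.109
  bounce: vy ← 0.73·6.109 = 4.459
Arc 6: start y=0.000, vy=4.459 → t=0.892, apex=0.994, x_land=57.769, impact vy=-4.459
  bounce: vy ← 0.73·4.459 = 3.255
Arc 7: start y=0.000, vy=3.255 → t=0.651, apex=0.530, x_land=60.711, impact vy=-3.255
  bounce: vy ← 0.73·3.255 = 2.376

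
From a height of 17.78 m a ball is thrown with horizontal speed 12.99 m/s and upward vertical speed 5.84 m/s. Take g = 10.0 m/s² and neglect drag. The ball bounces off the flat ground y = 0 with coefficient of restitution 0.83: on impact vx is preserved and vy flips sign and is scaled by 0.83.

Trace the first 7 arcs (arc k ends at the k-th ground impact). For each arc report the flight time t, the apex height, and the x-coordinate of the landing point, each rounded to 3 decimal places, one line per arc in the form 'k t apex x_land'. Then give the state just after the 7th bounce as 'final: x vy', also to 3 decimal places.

Arc 1: start y=17.780, vy=5.840 → t=2.558, apex=19.485, x_land=33.230, impact vy=-19.741
  bounce: vy ← 0.83·19.741 = 16.385
Arc 2: start y=0.000, vy=16.385 → t=3.277, apex=13.423, x_land=75.798, impact vy=-16.385
  bounce: vy ← 0.83·16.385 = 13.600
Arc 3: start y=0.000, vy=13.600 → t=2.720, apex=9.247, x_land=111.130, impact vy=-13.600
  bounce: vy ← 0.83·13.600 = 11.288
Arc 4: start y=0.000, vy=11.288 → t=2.258, apex=6.371, x_land=140.455, impact vy=-11.288
  bounce: vy ← 0.83·11.288 = 9.369
Arc 5: start y=0.000, vy=9.369 → t=1.874, apex=4.389, x_land=164.795, impact vy=-9.369
  bounce: vy ← 0.83·9.369 = 7.776
Arc 6: start y=0.000, vy=7.776 → t=1.555, apex=3.023, x_land=184.997, impact vy=-7.776
  bounce: vy ← 0.83·7.776 = 6.454
Arc 7: start y=0.000, vy=6.454 → t=1.291, apex=2.083, x_land=201.765, impact vy=-6.454
  bounce: vy ← 0.83·6.454 = 5.357

1 2.558 19.485 33.230
2 3.277 13.423 75.798
3 2.720 9.247 111.130
4 2.258 6.371 140.455
5 1.874 4.389 164.795
6 1.555 3.023 184.997
7 1.291 2.083 201.765
final: 201.765 5.357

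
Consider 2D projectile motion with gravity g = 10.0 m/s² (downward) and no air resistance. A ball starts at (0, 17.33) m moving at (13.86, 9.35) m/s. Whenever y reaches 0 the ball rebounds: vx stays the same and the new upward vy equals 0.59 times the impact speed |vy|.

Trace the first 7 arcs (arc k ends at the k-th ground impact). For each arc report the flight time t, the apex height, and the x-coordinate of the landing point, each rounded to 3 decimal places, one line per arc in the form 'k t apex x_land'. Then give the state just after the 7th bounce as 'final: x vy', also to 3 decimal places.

1 3.018 21.701 41.834
2 2.458 7.554 75.906
3 1.450 2.630 96.009
4 0.856 0.915 107.869
5 0.505 0.319 114.867
6 0.298 0.111 118.996
7 0.176 0.039 121.432
final: 121.432 0.518

Arc 1: start y=17.330, vy=9.350 → t=3.018, apex=21.701, x_land=41.834, impact vy=-20.833
  bounce: vy ← 0.59·20.833 = 12.292
Arc 2: start y=0.000, vy=12.292 → t=2.458, apex=7.554, x_land=75.906, impact vy=-12.292
  bounce: vy ← 0.59·12.292 = 7.252
Arc 3: start y=0.000, vy=7.252 → t=1.450, apex=2.630, x_land=96.009, impact vy=-7.252
  bounce: vy ← 0.59·7.252 = 4.279
Arc 4: start y=0.000, vy=4.279 → t=0.856, apex=0.915, x_land=107.869, impact vy=-4.279
  bounce: vy ← 0.59·4.279 = 2.524
Arc 5: start y=0.000, vy=2.524 → t=0.505, apex=0.319, x_land=114.867, impact vy=-2.524
  bounce: vy ← 0.59·2.524 = 1.489
Arc 6: start y=0.000, vy=1.489 → t=0.298, apex=0.111, x_land=118.996, impact vy=-1.489
  bounce: vy ← 0.59·1.489 = 0.879
Arc 7: start y=0.000, vy=0.879 → t=0.176, apex=0.039, x_land=121.432, impact vy=-0.879
  bounce: vy ← 0.59·0.879 = 0.518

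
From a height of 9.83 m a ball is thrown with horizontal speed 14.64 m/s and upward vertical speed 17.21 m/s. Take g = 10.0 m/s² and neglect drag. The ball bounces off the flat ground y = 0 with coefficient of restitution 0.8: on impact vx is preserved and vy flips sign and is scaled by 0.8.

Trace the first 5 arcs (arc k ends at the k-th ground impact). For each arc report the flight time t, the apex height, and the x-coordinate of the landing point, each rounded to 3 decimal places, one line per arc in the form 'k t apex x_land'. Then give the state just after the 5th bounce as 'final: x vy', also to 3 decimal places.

Arc 1: start y=9.830, vy=17.210 → t=3.941, apex=24.639, x_land=57.694, impact vy=-22.199
  bounce: vy ← 0.8·22.199 = 17.759
Arc 2: start y=0.000, vy=17.759 → t=3.552, apex=15.769, x_land=109.693, impact vy=-17.759
  bounce: vy ← 0.8·17.759 = 14.207
Arc 3: start y=0.000, vy=14.207 → t=2.841, apex=10.092, x_land=151.291, impact vy=-14.207
  bounce: vy ← 0.8·14.207 = 11.366
Arc 4: start y=0.000, vy=11.366 → t=2.273, apex=6.459, x_land=184.570, impact vy=-11.366
  bounce: vy ← 0.8·11.366 = 9.093
Arc 5: start y=0.000, vy=9.093 → t=1.819, apex=4.134, x_land=211.193, impact vy=-9.093
  bounce: vy ← 0.8·9.093 = 7.274

1 3.941 24.639 57.694
2 3.552 15.769 109.693
3 2.841 10.092 151.291
4 2.273 6.459 184.570
5 1.819 4.134 211.193
final: 211.193 7.274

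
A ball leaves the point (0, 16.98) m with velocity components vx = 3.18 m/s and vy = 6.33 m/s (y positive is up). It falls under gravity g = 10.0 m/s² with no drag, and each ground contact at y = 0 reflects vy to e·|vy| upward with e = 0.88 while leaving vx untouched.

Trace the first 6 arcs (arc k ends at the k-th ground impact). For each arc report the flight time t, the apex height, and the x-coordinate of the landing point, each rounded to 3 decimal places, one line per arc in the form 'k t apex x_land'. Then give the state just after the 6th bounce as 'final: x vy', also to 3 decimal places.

Arc 1: start y=16.980, vy=6.330 → t=2.582, apex=18.983, x_land=8.209, impact vy=-19.485
  bounce: vy ← 0.88·19.485 = 17.147
Arc 2: start y=0.000, vy=17.147 → t=3.429, apex=14.701, x_land=19.115, impact vy=-17.147
  bounce: vy ← 0.88·17.147 = 15.089
Arc 3: start y=0.000, vy=15.089 → t=3.018, apex=11.384, x_land=28.711, impact vy=-15.089
  bounce: vy ← 0.88·15.089 = 13.279
Arc 4: start y=0.000, vy=13.279 → t=2.656, apex=8.816, x_land=37.157, impact vy=-13.279
  bounce: vy ← 0.88·13.279 = 11.685
Arc 5: start y=0.000, vy=11.685 → t=2.337, apex=6.827, x_land=44.588, impact vy=-11.685
  bounce: vy ← 0.88·11.685 = 10.283
Arc 6: start y=0.000, vy=10.283 → t=2.057, apex=5.287, x_land=51.128, impact vy=-10.283
  bounce: vy ← 0.88·10.283 = 9.049

1 2.582 18.983 8.209
2 3.429 14.701 19.115
3 3.018 11.384 28.711
4 2.656 8.816 37.157
5 2.337 6.827 44.588
6 2.057 5.287 51.128
final: 51.128 9.049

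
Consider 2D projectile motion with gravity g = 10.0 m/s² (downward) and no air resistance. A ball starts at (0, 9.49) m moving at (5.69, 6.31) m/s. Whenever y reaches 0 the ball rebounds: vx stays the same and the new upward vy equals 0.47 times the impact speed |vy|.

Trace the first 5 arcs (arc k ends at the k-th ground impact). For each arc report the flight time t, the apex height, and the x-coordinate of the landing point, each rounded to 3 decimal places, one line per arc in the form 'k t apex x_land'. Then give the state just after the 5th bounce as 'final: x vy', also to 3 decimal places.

1 2.146 11.481 12.212
2 1.424 2.536 20.317
3 0.669 0.560 24.127
4 0.315 0.124 25.917
5 0.148 0.027 26.758
final: 26.758 0.348

Arc 1: start y=9.490, vy=6.310 → t=2.146, apex=11.481, x_land=12.212, impact vy=-15.153
  bounce: vy ← 0.47·15.153 = 7.122
Arc 2: start y=0.000, vy=7.122 → t=1.424, apex=2.536, x_land=20.317, impact vy=-7.122
  bounce: vy ← 0.47·7.122 = 3.347
Arc 3: start y=0.000, vy=3.347 → t=0.669, apex=0.560, x_land=24.127, impact vy=-3.347
  bounce: vy ← 0.47·3.347 = 1.573
Arc 4: start y=0.000, vy=1.573 → t=0.315, apex=0.124, x_land=25.917, impact vy=-1.573
  bounce: vy ← 0.47·1.573 = 0.739
Arc 5: start y=0.000, vy=0.739 → t=0.148, apex=0.027, x_land=26.758, impact vy=-0.739
  bounce: vy ← 0.47·0.739 = 0.348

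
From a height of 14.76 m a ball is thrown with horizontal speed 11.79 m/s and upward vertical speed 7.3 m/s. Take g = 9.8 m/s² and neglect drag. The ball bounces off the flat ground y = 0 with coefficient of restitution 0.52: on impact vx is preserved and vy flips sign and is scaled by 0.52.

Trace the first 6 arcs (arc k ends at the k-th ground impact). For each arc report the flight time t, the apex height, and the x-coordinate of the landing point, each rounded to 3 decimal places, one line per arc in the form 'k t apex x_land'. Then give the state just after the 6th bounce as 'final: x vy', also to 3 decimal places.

Arc 1: start y=14.760, vy=7.300 → t=2.634, apex=17.479, x_land=31.050, impact vy=-18.509
  bounce: vy ← 0.52·18.509 = 9.625
Arc 2: start y=0.000, vy=9.625 → t=1.964, apex=4.726, x_land=54.208, impact vy=-9.625
  bounce: vy ← 0.52·9.625 = 5.005
Arc 3: start y=0.000, vy=5.005 → t=1.021, apex=1.278, x_land=66.250, impact vy=-5.005
  bounce: vy ← 0.52·5.005 = 2.603
Arc 4: start y=0.000, vy=2.603 → t=0.531, apex=0.346, x_land=72.512, impact vy=-2.603
  bounce: vy ← 0.52·2.603 = 1.353
Arc 5: start y=0.000, vy=1.353 → t=0.276, apex=0.093, x_land=75.769, impact vy=-1.353
  bounce: vy ← 0.52·1.353 = 0.704
Arc 6: start y=0.000, vy=0.704 → t=0.144, apex=0.025, x_land=77.462, impact vy=-0.704
  bounce: vy ← 0.52·0.704 = 0.366

1 2.634 17.479 31.050
2 1.964 4.726 54.208
3 1.021 1.278 66.250
4 0.531 0.346 72.512
5 0.276 0.093 75.769
6 0.144 0.025 77.462
final: 77.462 0.366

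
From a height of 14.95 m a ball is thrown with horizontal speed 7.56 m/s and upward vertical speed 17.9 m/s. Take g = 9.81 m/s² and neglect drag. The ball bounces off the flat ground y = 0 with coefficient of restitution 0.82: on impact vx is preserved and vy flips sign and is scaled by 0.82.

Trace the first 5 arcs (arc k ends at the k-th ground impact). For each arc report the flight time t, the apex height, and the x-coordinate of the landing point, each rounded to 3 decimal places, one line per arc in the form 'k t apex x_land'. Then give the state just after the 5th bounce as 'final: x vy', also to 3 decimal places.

Arc 1: start y=14.950, vy=17.900 → t=4.350, apex=31.281, x_land=32.886, impact vy=-24.774
  bounce: vy ← 0.82·24.774 = 20.314
Arc 2: start y=0.000, vy=20.314 → t=4.142, apex=21.033, x_land=64.196, impact vy=-20.314
  bounce: vy ← 0.82·20.314 = 16.658
Arc 3: start y=0.000, vy=16.658 → t=3.396, apex=14.143, x_land=89.870, impact vy=-16.658
  bounce: vy ← 0.82·16.658 = 13.659
Arc 4: start y=0.000, vy=13.659 → t=2.785, apex=9.510, x_land=110.923, impact vy=-13.659
  bounce: vy ← 0.82·13.659 = 11.201
Arc 5: start y=0.000, vy=11.201 → t=2.284, apex=6.394, x_land=128.187, impact vy=-11.201
  bounce: vy ← 0.82·11.201 = 9.185

1 4.350 31.281 32.886
2 4.142 21.033 64.196
3 3.396 14.143 89.870
4 2.785 9.510 110.923
5 2.284 6.394 128.187
final: 128.187 9.185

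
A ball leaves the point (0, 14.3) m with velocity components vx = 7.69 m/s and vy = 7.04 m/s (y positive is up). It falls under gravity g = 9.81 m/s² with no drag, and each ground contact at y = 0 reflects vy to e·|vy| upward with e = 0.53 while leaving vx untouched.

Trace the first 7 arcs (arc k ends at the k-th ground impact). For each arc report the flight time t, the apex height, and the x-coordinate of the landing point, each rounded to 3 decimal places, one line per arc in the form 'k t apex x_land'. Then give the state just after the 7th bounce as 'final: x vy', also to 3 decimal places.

Arc 1: start y=14.300, vy=7.040 → t=2.570, apex=16.826, x_land=19.762, impact vy=-18.169
  bounce: vy ← 0.53·18.169 = 9.630
Arc 2: start y=0.000, vy=9.630 → t=1.963, apex=4.726, x_land=34.859, impact vy=-9.630
  bounce: vy ← 0.53·9.630 = 5.104
Arc 3: start y=0.000, vy=5.104 → t=1.041, apex=1.328, x_land=42.861, impact vy=-5.104
  bounce: vy ← 0.53·5.104 = 2.705
Arc 4: start y=0.000, vy=2.705 → t=0.551, apex=0.373, x_land=47.102, impact vy=-2.705
  bounce: vy ← 0.53·2.705 = 1.434
Arc 5: start y=0.000, vy=1.434 → t=0.292, apex=0.105, x_land=49.349, impact vy=-1.434
  bounce: vy ← 0.53·1.434 = 0.760
Arc 6: start y=0.000, vy=0.760 → t=0.155, apex=0.029, x_land=50.540, impact vy=-0.760
  bounce: vy ← 0.53·0.760 = 0.403
Arc 7: start y=0.000, vy=0.403 → t=0.082, apex=0.008, x_land=51.172, impact vy=-0.403
  bounce: vy ← 0.53·0.403 = 0.213

1 2.570 16.826 19.762
2 1.963 4.726 34.859
3 1.041 1.328 42.861
4 0.551 0.373 47.102
5 0.292 0.105 49.349
6 0.155 0.029 50.540
7 0.082 0.008 51.172
final: 51.172 0.213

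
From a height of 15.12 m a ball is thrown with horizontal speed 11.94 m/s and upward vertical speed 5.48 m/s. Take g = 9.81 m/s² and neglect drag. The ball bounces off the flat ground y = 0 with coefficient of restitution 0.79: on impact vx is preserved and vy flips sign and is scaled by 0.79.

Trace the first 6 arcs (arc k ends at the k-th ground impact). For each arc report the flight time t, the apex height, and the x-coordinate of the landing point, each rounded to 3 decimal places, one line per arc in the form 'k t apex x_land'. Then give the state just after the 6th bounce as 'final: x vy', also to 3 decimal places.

Arc 1: start y=15.120, vy=5.480 → t=2.401, apex=16.651, x_land=28.669, impact vy=-18.074
  bounce: vy ← 0.79·18.074 = 14.279
Arc 2: start y=0.000, vy=14.279 → t=2.911, apex=10.392, x_land=63.427, impact vy=-14.279
  bounce: vy ← 0.79·14.279 = 11.280
Arc 3: start y=0.000, vy=11.280 → t=2.300, apex=6.485, x_land=90.886, impact vy=-11.280
  bounce: vy ← 0.79·11.280 = 8.911
Arc 4: start y=0.000, vy=8.911 → t=1.817, apex=4.048, x_land=112.578, impact vy=-8.911
  bounce: vy ← 0.79·8.911 = 7.040
Arc 5: start y=0.000, vy=7.040 → t=1.435, apex=2.526, x_land=129.716, impact vy=-7.040
  bounce: vy ← 0.79·7.040 = 5.562
Arc 6: start y=0.000, vy=5.562 → t=1.134, apex=1.577, x_land=143.254, impact vy=-5.562
  bounce: vy ← 0.79·5.562 = 4.394

1 2.401 16.651 28.669
2 2.911 10.392 63.427
3 2.300 6.485 90.886
4 1.817 4.048 112.578
5 1.435 2.526 129.716
6 1.134 1.577 143.254
final: 143.254 4.394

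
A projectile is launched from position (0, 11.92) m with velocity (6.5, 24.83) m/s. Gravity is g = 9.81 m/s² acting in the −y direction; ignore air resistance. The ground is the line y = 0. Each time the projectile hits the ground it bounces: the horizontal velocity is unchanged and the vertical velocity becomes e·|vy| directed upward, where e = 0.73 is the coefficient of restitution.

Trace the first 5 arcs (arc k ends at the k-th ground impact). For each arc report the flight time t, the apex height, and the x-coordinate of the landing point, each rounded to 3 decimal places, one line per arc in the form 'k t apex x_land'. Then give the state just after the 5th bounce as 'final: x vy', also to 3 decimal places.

Arc 1: start y=11.920, vy=24.830 → t=5.504, apex=43.343, x_land=35.774, impact vy=-29.162
  bounce: vy ← 0.73·29.162 = 21.288
Arc 2: start y=0.000, vy=21.288 → t=4.340, apex=23.098, x_land=63.985, impact vy=-21.288
  bounce: vy ← 0.73·21.288 = 15.540
Arc 3: start y=0.000, vy=15.540 → t=3.168, apex=12.309, x_land=84.578, impact vy=-15.540
  bounce: vy ← 0.73·15.540 = 11.344
Arc 4: start y=0.000, vy=11.344 → t=2.313, apex=6.559, x_land=99.611, impact vy=-11.344
  bounce: vy ← 0.73·11.344 = 8.281
Arc 5: start y=0.000, vy=8.281 → t=1.688, apex=3.495, x_land=110.586, impact vy=-8.281
  bounce: vy ← 0.73·8.281 = 6.045

1 5.504 43.343 35.774
2 4.340 23.098 63.985
3 3.168 12.309 84.578
4 2.313 6.559 99.611
5 1.688 3.495 110.586
final: 110.586 6.045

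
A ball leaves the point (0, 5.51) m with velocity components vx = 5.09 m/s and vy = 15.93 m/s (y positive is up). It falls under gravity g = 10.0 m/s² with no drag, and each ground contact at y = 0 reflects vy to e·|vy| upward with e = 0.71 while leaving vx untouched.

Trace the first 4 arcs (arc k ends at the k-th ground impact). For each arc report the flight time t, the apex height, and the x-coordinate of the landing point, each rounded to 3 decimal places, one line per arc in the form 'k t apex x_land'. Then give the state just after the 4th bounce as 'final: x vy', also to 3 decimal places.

1 3.501 18.198 17.819
2 2.709 9.174 31.608
3 1.923 4.624 41.398
4 1.366 2.331 48.349
final: 48.349 4.848

Arc 1: start y=5.510, vy=15.930 → t=3.501, apex=18.198, x_land=17.819, impact vy=-19.078
  bounce: vy ← 0.71·19.078 = 13.545
Arc 2: start y=0.000, vy=13.545 → t=2.709, apex=9.174, x_land=31.608, impact vy=-13.545
  bounce: vy ← 0.71·13.545 = 9.617
Arc 3: start y=0.000, vy=9.617 → t=1.923, apex=4.624, x_land=41.398, impact vy=-9.617
  bounce: vy ← 0.71·9.617 = 6.828
Arc 4: start y=0.000, vy=6.828 → t=1.366, apex=2.331, x_land=48.349, impact vy=-6.828
  bounce: vy ← 0.71·6.828 = 4.848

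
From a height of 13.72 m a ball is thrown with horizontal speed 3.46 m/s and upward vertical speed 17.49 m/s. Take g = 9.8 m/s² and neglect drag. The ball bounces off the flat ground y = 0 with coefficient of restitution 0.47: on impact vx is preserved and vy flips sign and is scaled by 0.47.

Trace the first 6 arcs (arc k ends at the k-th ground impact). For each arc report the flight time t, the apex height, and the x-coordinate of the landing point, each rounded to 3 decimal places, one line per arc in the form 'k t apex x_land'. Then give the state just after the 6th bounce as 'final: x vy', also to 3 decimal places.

Arc 1: start y=13.720, vy=17.490 → t=4.231, apex=29.327, x_land=14.640, impact vy=-23.975
  bounce: vy ← 0.47·23.975 = 11.268
Arc 2: start y=0.000, vy=11.268 → t=2.300, apex=6.478, x_land=22.597, impact vy=-11.268
  bounce: vy ← 0.47·11.268 = 5.296
Arc 3: start y=0.000, vy=5.296 → t=1.081, apex=1.431, x_land=26.336, impact vy=-5.296
  bounce: vy ← 0.47·5.296 = 2.489
Arc 4: start y=0.000, vy=2.489 → t=0.508, apex=0.316, x_land=28.094, impact vy=-2.489
  bounce: vy ← 0.47·2.489 = 1.170
Arc 5: start y=0.000, vy=1.170 → t=0.239, apex=0.070, x_land=28.920, impact vy=-1.170
  bounce: vy ← 0.47·1.170 = 0.550
Arc 6: start y=0.000, vy=0.550 → t=0.112, apex=0.015, x_land=29.308, impact vy=-0.550
  bounce: vy ← 0.47·0.550 = 0.258

1 4.231 29.327 14.640
2 2.300 6.478 22.597
3 1.081 1.431 26.336
4 0.508 0.316 28.094
5 0.239 0.070 28.920
6 0.112 0.015 29.308
final: 29.308 0.258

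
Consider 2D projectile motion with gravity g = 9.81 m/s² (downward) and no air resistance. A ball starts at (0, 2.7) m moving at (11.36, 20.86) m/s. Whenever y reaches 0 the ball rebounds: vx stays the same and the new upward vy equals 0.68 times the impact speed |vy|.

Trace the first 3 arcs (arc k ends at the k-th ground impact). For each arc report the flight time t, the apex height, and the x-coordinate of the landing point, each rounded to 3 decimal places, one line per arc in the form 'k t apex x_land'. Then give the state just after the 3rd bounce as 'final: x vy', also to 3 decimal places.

Arc 1: start y=2.700, vy=20.860 → t=4.379, apex=24.878, x_land=49.740, impact vy=-22.093
  bounce: vy ← 0.68·22.093 = 15.023
Arc 2: start y=0.000, vy=15.023 → t=3.063, apex=11.504, x_land=84.534, impact vy=-15.023
  bounce: vy ← 0.68·15.023 = 10.216
Arc 3: start y=0.000, vy=10.216 → t=2.083, apex=5.319, x_land=108.195, impact vy=-10.216
  bounce: vy ← 0.68·10.216 = 6.947

1 4.379 24.878 49.740
2 3.063 11.504 84.534
3 2.083 5.319 108.195
final: 108.195 6.947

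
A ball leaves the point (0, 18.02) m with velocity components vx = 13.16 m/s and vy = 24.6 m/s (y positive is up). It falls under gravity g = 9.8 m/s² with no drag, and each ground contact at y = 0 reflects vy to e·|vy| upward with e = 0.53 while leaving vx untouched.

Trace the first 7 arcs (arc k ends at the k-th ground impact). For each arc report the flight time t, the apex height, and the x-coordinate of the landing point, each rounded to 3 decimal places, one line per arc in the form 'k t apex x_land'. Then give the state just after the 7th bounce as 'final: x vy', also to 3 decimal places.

Arc 1: start y=18.020, vy=24.600 → t=5.669, apex=48.896, x_land=74.605, impact vy=-30.957
  bounce: vy ← 0.53·30.957 = 16.407
Arc 2: start y=0.000, vy=16.407 → t=3.348, apex=13.735, x_land=118.671, impact vy=-16.407
  bounce: vy ← 0.53·16.407 = 8.696
Arc 3: start y=0.000, vy=8.696 → t=1.775, apex=3.858, x_land=142.026, impact vy=-8.696
  bounce: vy ← 0.53·8.696 = 4.609
Arc 4: start y=0.000, vy=4.609 → t=0.941, apex=1.084, x_land=154.404, impact vy=-4.609
  bounce: vy ← 0.53·4.609 = 2.443
Arc 5: start y=0.000, vy=2.443 → t=0.499, apex=0.304, x_land=160.964, impact vy=-2.443
  bounce: vy ← 0.53·2.443 = 1.295
Arc 6: start y=0.000, vy=1.295 → t=0.264, apex=0.086, x_land=164.441, impact vy=-1.295
  bounce: vy ← 0.53·1.295 = 0.686
Arc 7: start y=0.000, vy=0.686 → t=0.140, apex=0.024, x_land=166.284, impact vy=-0.686
  bounce: vy ← 0.53·0.686 = 0.364

1 5.669 48.896 74.605
2 3.348 13.735 118.671
3 1.775 3.858 142.026
4 0.941 1.084 154.404
5 0.499 0.304 160.964
6 0.264 0.086 164.441
7 0.140 0.024 166.284
final: 166.284 0.364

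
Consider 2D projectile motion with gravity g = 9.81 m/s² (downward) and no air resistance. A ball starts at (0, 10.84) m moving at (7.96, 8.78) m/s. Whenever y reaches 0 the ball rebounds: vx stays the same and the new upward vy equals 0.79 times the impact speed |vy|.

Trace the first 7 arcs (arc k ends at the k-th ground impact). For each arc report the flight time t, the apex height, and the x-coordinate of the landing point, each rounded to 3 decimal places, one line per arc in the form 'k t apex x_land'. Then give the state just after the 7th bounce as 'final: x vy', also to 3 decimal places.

Arc 1: start y=10.840, vy=8.780 → t=2.630, apex=14.769, x_land=20.937, impact vy=-17.023
  bounce: vy ← 0.79·17.023 = 13.448
Arc 2: start y=0.000, vy=13.448 → t=2.742, apex=9.217, x_land=42.760, impact vy=-13.448
  bounce: vy ← 0.79·13.448 = 10.624
Arc 3: start y=0.000, vy=10.624 → t=2.166, apex=5.753, x_land=60.001, impact vy=-10.624
  bounce: vy ← 0.79·10.624 = 8.393
Arc 4: start y=0.000, vy=8.393 → t=1.711, apex=3.590, x_land=73.621, impact vy=-8.393
  bounce: vy ← 0.79·8.393 = 6.630
Arc 5: start y=0.000, vy=6.630 → t=1.352, apex=2.241, x_land=84.381, impact vy=-6.630
  bounce: vy ← 0.79·6.630 = 5.238
Arc 6: start y=0.000, vy=5.238 → t=1.068, apex=1.398, x_land=92.881, impact vy=-5.238
  bounce: vy ← 0.79·5.238 = 4.138
Arc 7: start y=0.000, vy=4.138 → t=0.844, apex=0.873, x_land=99.597, impact vy=-4.138
  bounce: vy ← 0.79·4.138 = 3.269

1 2.630 14.769 20.937
2 2.742 9.217 42.760
3 2.166 5.753 60.001
4 1.711 3.590 73.621
5 1.352 2.241 84.381
6 1.068 1.398 92.881
7 0.844 0.873 99.597
final: 99.597 3.269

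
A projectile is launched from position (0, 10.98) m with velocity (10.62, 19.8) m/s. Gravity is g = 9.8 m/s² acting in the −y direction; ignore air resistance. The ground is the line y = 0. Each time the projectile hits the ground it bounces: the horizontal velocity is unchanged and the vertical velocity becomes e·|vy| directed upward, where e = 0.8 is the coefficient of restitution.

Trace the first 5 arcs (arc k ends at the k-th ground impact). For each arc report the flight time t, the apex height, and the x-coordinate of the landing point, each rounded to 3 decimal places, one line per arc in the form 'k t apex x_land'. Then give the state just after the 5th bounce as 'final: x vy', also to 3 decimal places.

1 4.535 30.982 48.161
2 4.023 19.829 90.888
3 3.219 12.690 125.069
4 2.575 8.122 152.415
5 2.060 5.198 174.291
final: 174.291 8.075

Arc 1: start y=10.980, vy=19.800 → t=4.535, apex=30.982, x_land=48.161, impact vy=-24.642
  bounce: vy ← 0.8·24.642 = 19.714
Arc 2: start y=0.000, vy=19.714 → t=4.023, apex=19.829, x_land=90.888, impact vy=-19.714
  bounce: vy ← 0.8·19.714 = 15.771
Arc 3: start y=0.000, vy=15.771 → t=3.219, apex=12.690, x_land=125.069, impact vy=-15.771
  bounce: vy ← 0.8·15.771 = 12.617
Arc 4: start y=0.000, vy=12.617 → t=2.575, apex=8.122, x_land=152.415, impact vy=-12.617
  bounce: vy ← 0.8·12.617 = 10.094
Arc 5: start y=0.000, vy=10.094 → t=2.060, apex=5.198, x_land=174.291, impact vy=-10.094
  bounce: vy ← 0.8·10.094 = 8.075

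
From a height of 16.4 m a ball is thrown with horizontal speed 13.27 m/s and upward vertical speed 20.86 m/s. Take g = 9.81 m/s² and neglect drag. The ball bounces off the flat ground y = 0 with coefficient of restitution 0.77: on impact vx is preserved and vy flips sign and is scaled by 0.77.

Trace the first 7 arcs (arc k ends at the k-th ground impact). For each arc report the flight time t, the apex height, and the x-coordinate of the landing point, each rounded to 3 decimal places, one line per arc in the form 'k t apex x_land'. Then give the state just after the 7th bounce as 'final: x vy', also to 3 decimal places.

Arc 1: start y=16.400, vy=20.860 → t=4.931, apex=38.578, x_land=65.433, impact vy=-27.512
  bounce: vy ← 0.77·27.512 = 21.184
Arc 2: start y=0.000, vy=21.184 → t=4.319, apex=22.873, x_land=122.745, impact vy=-21.184
  bounce: vy ← 0.77·21.184 = 16.312
Arc 3: start y=0.000, vy=16.312 → t=3.326, apex=13.561, x_land=166.875, impact vy=-16.312
  bounce: vy ← 0.77·16.312 = 12.560
Arc 4: start y=0.000, vy=12.560 → t=2.561, apex=8.041, x_land=200.855, impact vy=-12.560
  bounce: vy ← 0.77·12.560 = 9.671
Arc 5: start y=0.000, vy=9.671 → t=1.972, apex=4.767, x_land=227.020, impact vy=-9.671
  bounce: vy ← 0.77·9.671 = 7.447
Arc 6: start y=0.000, vy=7.447 → t=1.518, apex=2.827, x_land=247.166, impact vy=-7.447
  bounce: vy ← 0.77·7.447 = 5.734
Arc 7: start y=0.000, vy=5.734 → t=1.169, apex=1.676, x_land=262.680, impact vy=-5.734
  bounce: vy ← 0.77·5.734 = 4.415

1 4.931 38.578 65.433
2 4.319 22.873 122.745
3 3.326 13.561 166.875
4 2.561 8.041 200.855
5 1.972 4.767 227.020
6 1.518 2.827 247.166
7 1.169 1.676 262.680
final: 262.680 4.415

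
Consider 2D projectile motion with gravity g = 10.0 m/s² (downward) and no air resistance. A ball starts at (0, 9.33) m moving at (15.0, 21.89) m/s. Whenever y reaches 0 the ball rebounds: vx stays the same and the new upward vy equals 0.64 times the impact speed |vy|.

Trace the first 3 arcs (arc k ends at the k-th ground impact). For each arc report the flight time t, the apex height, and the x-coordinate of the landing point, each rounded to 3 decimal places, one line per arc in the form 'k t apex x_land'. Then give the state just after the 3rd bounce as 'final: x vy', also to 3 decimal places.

Arc 1: start y=9.330, vy=21.890 → t=4.769, apex=33.289, x_land=71.539, impact vy=-25.803
  bounce: vy ← 0.64·25.803 = 16.514
Arc 2: start y=0.000, vy=16.514 → t=3.303, apex=13.635, x_land=121.080, impact vy=-16.514
  bounce: vy ← 0.64·16.514 = 10.569
Arc 3: start y=0.000, vy=10.569 → t=2.114, apex=5.585, x_land=152.786, impact vy=-10.569
  bounce: vy ← 0.64·10.569 = 6.764

1 4.769 33.289 71.539
2 3.303 13.635 121.080
3 2.114 5.585 152.786
final: 152.786 6.764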